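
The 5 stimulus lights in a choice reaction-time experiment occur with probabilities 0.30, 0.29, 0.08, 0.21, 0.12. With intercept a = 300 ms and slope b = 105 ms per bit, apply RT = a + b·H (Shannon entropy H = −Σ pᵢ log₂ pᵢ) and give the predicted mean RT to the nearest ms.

528 ms

H = 0.30·log₂(1/0.30) + 0.29·log₂(1/0.29) + 0.08·log₂(1/0.08) + 0.21·log₂(1/0.21) + 0.12·log₂(1/0.12) = 2.1704 bits.
RT = 300 + 105 × 2.1704 = 527.89 ms.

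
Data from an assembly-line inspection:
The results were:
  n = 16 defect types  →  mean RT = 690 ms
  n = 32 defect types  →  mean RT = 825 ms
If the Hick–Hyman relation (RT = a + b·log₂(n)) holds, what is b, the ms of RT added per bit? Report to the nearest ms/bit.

135 ms/bit

The slope on a log₂ axis is (825 − 690) / (5 − 4) = 135 ms/bit.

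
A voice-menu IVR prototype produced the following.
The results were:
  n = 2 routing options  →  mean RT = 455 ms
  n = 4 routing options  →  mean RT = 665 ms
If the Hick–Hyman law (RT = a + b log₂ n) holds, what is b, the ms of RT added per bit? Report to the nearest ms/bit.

The slope on a log₂ axis is (665 − 455) / (2 − 1) = 210 ms/bit.

210 ms/bit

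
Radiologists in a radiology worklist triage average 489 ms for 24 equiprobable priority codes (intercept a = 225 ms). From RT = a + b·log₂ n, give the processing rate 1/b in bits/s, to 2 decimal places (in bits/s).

Choice component = 489 − 225 = 264 ms over log₂(24) = 4.5850 bits.
b = 264 / 4.5850 = 57.580 ms/bit, so 1/b = 17.367 bits/s.

17.37 bits/s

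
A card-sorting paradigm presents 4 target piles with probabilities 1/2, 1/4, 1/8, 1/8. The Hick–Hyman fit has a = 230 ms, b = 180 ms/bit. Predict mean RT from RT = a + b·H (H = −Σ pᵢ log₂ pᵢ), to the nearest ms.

H = −Σ pᵢ log₂ pᵢ = 0.5·1 + 0.25·2 + 0.125·3 + 0.125·3 = 1.750 bits.
RT = 230 + 180 × 1.750 = 545.00 ms.

545 ms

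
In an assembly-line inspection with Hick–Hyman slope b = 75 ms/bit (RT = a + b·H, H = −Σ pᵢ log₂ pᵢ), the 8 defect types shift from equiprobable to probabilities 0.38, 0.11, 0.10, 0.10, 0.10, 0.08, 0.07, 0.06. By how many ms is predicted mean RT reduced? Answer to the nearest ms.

24 ms

Equiprobable entropy H₀ = log₂ 8 = 3.0000 bits.
Skewed entropy H = −Σ pᵢ log₂ pᵢ = 2.6809 bits.
ΔRT = b·(H₀ − H) = 75 × 0.3191 = 23.93 ms.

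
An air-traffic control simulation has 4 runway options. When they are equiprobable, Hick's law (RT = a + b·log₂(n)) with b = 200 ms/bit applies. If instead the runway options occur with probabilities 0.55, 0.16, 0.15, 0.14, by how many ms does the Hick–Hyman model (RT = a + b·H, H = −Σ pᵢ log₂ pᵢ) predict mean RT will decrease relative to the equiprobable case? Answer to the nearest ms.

59 ms

The RT saving is b·ΔH. Equiprobable H₀ = log₂(4) = 2.0000 bits; with the given probabilities H = 1.7050 bits.
b·(H₀ − H) = 200 × (2.0000 − 1.7050) = 58.99 ms.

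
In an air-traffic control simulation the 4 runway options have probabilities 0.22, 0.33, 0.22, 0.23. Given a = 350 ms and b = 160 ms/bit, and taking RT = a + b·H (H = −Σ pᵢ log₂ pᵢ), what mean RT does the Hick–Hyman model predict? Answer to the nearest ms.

666 ms

H = 0.22·log₂(1/0.22) + 0.33·log₂(1/0.33) + 0.22·log₂(1/0.22) + 0.23·log₂(1/0.23) = 1.9766 bits.
RT = 350 + 160 × 1.9766 = 666.26 ms.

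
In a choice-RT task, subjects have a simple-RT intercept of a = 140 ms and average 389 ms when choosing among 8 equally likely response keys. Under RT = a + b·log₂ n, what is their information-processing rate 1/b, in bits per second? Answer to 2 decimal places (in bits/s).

12.05 bits/s

b = (389 − 140)/log₂ 8 = 249/3 = 83.000 ms per bit = 0.08300 s/bit; the reciprocal is 12.048 bits/s.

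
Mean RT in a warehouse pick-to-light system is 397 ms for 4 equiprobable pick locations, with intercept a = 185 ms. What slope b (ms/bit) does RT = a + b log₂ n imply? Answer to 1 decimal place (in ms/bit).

4 alternatives carry log₂ 4 = 2 bits; the choice cost is 397 − 185 = 212 ms, so b = 212/2 = 106.000 ms/bit.

106.0 ms/bit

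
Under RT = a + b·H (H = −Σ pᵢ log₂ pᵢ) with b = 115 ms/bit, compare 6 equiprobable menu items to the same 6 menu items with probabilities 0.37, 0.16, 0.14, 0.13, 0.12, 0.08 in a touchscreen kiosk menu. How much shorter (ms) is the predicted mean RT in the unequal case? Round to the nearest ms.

Equiprobable entropy H₀ = log₂ 6 = 2.5850 bits.
Skewed entropy H = −Σ pᵢ log₂ pᵢ = 2.3921 bits.
ΔRT = b·(H₀ − H) = 115 × 0.1929 = 22.18 ms.

22 ms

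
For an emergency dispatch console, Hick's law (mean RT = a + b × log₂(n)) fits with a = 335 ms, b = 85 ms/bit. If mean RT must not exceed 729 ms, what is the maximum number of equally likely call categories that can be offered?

24

Set 335 + 85·log₂ n ≤ 729 → log₂ n ≤ (729 − 335)/85 = 4.6353.
So n ≤ 2^4.6353 = 24.852; the largest integer n is 24.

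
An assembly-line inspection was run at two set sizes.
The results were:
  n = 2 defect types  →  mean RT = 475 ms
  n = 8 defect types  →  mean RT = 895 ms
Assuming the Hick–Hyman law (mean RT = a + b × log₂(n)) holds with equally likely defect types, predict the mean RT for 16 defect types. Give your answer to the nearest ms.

1105 ms

With log₂ n on the abscissa the relation is linear; from the two conditions:
  b = (895 − 475) / (log₂ 8 − log₂ 2) = 420 / (3 − 1) = 210 ms/bit
  a = 475 − 210 × 1 = 265 ms
Then RT(16) = 265 + 210 × log₂ 16 = 265 + 210 × 4 ≈ 1105.000 ms.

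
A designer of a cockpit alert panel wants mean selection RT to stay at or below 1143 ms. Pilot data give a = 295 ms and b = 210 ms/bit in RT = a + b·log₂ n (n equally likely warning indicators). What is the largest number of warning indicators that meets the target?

Information budget: (1143 − 295)/210 = 4.0381 bits, so n ≤ 2^4.0381 = 16.428 → at most 16.

16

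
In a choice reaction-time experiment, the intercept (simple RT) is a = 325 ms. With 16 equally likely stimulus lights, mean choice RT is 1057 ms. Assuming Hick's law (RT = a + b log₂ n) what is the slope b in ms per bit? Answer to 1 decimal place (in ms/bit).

log₂(16) = 4 bits.
b = (RT − a)/log₂ n = (1057 − 325) / 4 = 183.000 ms/bit.

183.0 ms/bit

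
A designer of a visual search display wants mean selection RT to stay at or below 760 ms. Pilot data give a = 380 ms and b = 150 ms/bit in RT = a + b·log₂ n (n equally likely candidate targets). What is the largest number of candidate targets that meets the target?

5

Set 380 + 150·log₂ n ≤ 760 → log₂ n ≤ (760 − 380)/150 = 2.5333.
So n ≤ 2^2.5333 = 5.789; the largest integer n is 5.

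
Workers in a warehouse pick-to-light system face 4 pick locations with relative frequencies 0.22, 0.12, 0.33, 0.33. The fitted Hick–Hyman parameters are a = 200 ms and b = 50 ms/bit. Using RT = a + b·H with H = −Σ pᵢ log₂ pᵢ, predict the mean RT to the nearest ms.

Entropy contributions −pᵢ log₂ pᵢ: 0.4806, 0.3671, 0.5278, 0.5278; sum H = 1.9033 bits.
RT = a + bH = 200 + 50·1.9033 = 295.16 ms.

295 ms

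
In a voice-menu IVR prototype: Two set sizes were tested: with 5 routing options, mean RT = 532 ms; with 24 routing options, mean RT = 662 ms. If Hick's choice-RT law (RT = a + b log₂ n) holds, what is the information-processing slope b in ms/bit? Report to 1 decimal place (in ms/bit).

57.4 ms/bit

b = (RT₂ − RT₁)/(log₂ n₂ − log₂ n₁) = (662 − 532)/(4.5850 − 2.3219) = 57.445 ms/bit.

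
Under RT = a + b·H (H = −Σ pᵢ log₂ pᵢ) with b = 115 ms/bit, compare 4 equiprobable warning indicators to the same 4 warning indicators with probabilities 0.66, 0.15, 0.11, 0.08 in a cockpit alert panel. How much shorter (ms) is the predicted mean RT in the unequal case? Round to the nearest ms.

The RT saving is b·ΔH. Equiprobable H₀ = log₂(4) = 2.0000 bits; with the given probabilities H = 1.4480 bits.
b·(H₀ − H) = 115 × (2.0000 − 1.4480) = 63.48 ms.

63 ms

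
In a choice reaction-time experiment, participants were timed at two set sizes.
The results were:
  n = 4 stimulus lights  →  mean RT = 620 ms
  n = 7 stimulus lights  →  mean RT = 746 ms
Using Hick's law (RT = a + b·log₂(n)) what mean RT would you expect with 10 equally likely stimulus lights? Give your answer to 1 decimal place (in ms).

826.3 ms

RT is linear in log₂ n, so two points fix the line:
  b = (746 − 620) / (log₂ 7 − log₂ 4) = 126 / (2.8074 − 2) = 156.065 ms/bit
  a = 620 − 156.065 × 2 = 307.870 ms
Then RT(10) = 307.870 + 156.065 × log₂ 10 = 307.870 + 156.065 × 3.3219 ≈ 826.307 ms.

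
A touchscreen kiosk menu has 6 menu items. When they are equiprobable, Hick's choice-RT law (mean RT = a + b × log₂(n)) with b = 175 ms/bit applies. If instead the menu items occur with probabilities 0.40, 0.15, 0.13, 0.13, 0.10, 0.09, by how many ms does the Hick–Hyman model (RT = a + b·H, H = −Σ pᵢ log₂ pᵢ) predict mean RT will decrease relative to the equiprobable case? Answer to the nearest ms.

The RT saving is b·ΔH. Equiprobable H₀ = log₂(6) = 2.5850 bits; with the given probabilities H = 2.3495 bits.
b·(H₀ − H) = 175 × (2.5850 − 2.3495) = 41.21 ms.

41 ms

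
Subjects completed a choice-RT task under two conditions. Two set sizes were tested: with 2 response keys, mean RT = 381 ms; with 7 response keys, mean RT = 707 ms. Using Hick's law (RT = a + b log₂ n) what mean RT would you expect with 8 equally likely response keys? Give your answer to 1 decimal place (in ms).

With log₂ n on the abscissa the relation is linear; from the two conditions:
  b = (707 − 381) / (log₂ 7 − log₂ 2) = 326 / (2.8074 − 1) = 180.374 ms/bit
  a = 381 − 180.374 × 1 = 200.626 ms
Then RT(8) = 200.626 + 180.374 × log₂ 8 = 200.626 + 180.374 × 3 ≈ 741.748 ms.

741.7 ms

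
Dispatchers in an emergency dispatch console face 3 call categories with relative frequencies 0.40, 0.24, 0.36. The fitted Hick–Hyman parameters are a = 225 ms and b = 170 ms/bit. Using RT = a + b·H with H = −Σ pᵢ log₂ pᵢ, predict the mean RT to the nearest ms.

489 ms

Entropy contributions −pᵢ log₂ pᵢ: 0.5288, 0.4941, 0.5306; sum H = 1.5535 bits.
RT = a + bH = 225 + 170·1.5535 = 489.10 ms.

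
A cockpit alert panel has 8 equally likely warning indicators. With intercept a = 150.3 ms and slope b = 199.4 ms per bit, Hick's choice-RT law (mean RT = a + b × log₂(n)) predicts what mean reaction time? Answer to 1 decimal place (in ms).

log₂(8) = 3 bits, so RT = 150.3 + 199.4 × 3 ≈ 748.500 ms.

748.5 ms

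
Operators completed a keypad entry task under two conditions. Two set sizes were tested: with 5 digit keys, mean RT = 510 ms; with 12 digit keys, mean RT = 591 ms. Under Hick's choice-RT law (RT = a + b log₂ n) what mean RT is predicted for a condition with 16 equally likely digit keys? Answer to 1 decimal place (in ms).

617.6 ms

RT is linear in log₂ n, so two points fix the line:
  b = (591 − 510) / (log₂ 12 − log₂ 5) = 81 / (3.5850 − 2.3219) = 64.131 ms/bit
  a = 510 − 64.131 × 2.3219 = 361.092 ms
Then RT(16) = 361.092 + 64.131 × log₂ 16 = 361.092 + 64.131 × 4 ≈ 617.617 ms.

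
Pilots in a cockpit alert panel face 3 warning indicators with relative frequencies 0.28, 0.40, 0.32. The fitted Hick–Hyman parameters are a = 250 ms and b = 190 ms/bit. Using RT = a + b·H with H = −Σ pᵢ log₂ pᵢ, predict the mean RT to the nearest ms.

H = 0.28·log₂(1/0.28) + 0.40·log₂(1/0.40) + 0.32·log₂(1/0.32) = 1.5690 bits.
RT = 250 + 190 × 1.5690 = 548.11 ms.

548 ms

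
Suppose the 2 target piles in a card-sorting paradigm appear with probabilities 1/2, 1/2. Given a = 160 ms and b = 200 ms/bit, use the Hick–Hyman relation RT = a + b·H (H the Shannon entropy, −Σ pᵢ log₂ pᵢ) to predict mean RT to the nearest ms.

H = −Σ pᵢ log₂ pᵢ = 0.5·1 + 0.5·1 = 1.000 bits.
RT = 160 + 200 × 1.000 = 360.00 ms.

360 ms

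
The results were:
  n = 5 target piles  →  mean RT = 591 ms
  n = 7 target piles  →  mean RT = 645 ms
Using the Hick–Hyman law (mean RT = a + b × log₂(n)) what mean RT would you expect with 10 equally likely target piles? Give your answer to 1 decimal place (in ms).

Solve the two-equation system in a and b:
  b = (645 − 591) / (log₂ 7 − log₂ 5) = 54 / (2.8074 − 2.3219) = 111.242 ms/bit
  a = 591 − 111.242 × 2.3219 = 332.703 ms
Then RT(10) = 332.703 + 111.242 × log₂ 10 = 332.703 + 111.242 × 3.3219 ≈ 702.242 ms.

702.2 ms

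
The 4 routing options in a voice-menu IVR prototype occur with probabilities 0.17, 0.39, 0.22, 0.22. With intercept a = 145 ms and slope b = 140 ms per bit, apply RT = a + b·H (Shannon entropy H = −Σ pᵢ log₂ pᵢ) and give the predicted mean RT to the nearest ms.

415 ms

Entropy contributions −pᵢ log₂ pᵢ: 0.4346, 0.5298, 0.4806, 0.4806; sum H = 1.9255 bits.
RT = a + bH = 145 + 140·1.9255 = 414.57 ms.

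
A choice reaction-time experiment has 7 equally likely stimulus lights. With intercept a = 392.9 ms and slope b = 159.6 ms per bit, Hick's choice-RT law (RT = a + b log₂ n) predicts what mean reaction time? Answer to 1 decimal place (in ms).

841.0 ms

log₂(7) = 2.8074 bits, so RT = 392.9 + 159.6 × 2.8074 ≈ 840.954 ms.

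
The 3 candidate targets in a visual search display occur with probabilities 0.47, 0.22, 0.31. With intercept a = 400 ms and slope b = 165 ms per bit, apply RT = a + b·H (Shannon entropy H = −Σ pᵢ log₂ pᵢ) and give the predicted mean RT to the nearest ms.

650 ms

Entropy contributions −pᵢ log₂ pᵢ: 0.5120, 0.4806, 0.5238; sum H = 1.5163 bits.
RT = a + bH = 400 + 165·1.5163 = 650.19 ms.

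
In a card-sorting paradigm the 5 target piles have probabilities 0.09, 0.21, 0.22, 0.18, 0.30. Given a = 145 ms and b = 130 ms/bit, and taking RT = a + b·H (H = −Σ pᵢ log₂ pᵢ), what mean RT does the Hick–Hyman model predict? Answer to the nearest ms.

435 ms

Entropy contributions −pᵢ log₂ pᵢ: 0.3127, 0.4728, 0.4806, 0.4453, 0.5211; sum H = 2.2324 bits.
RT = a + bH = 145 + 130·2.2324 = 435.22 ms.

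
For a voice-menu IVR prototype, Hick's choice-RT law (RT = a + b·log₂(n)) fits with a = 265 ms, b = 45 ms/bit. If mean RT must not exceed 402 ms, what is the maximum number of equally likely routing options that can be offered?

Set 265 + 45·log₂ n ≤ 402 → log₂ n ≤ (402 − 265)/45 = 3.0444.
So n ≤ 2^3.0444 = 8.250; the largest integer n is 8.

8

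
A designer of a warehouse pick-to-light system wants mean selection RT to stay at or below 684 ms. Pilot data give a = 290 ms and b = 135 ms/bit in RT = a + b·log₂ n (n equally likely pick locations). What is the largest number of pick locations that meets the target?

Set 290 + 135·log₂ n ≤ 684 → log₂ n ≤ (684 − 290)/135 = 2.9185.
So n ≤ 2^2.9185 = 7.561; the largest integer n is 7.

7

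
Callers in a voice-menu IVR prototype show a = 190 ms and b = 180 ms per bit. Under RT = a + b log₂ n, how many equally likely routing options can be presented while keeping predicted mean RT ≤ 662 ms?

6

180·log₂ n ≤ 662 − 190 = 472, giving log₂ n ≤ 2.6222 and n ≤ 6.157. The largest whole number is 6.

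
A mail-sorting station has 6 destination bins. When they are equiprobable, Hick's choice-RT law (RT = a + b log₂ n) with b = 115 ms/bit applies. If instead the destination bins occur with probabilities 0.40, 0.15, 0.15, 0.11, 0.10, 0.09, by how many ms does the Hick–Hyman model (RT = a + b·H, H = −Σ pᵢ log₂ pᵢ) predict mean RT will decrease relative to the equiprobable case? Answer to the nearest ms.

Equiprobable entropy H₀ = log₂ 6 = 2.5850 bits.
Skewed entropy H = −Σ pᵢ log₂ pᵢ = 2.3450 bits.
ΔRT = b·(H₀ − H) = 115 × 0.2400 = 27.60 ms.

28 ms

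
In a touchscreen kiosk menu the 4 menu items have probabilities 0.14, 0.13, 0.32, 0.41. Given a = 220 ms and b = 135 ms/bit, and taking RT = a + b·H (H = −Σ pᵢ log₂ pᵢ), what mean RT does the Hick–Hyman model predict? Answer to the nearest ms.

467 ms

H = 0.14·log₂(1/0.14) + 0.13·log₂(1/0.13) + 0.32·log₂(1/0.32) + 0.41·log₂(1/0.41) = 1.8332 bits.
RT = 220 + 135 × 1.8332 = 467.48 ms.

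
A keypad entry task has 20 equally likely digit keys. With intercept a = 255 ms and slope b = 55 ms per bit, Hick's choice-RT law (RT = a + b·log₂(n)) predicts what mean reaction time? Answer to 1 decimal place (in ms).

492.7 ms

log₂(20) = 4.3219 bits, so RT = 255 + 55 × 4.3219 ≈ 492.706 ms.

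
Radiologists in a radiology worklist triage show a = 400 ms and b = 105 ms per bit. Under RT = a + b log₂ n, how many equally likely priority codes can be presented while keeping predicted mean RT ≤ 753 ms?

10

105·log₂ n ≤ 753 − 400 = 353, giving log₂ n ≤ 3.3619 and n ≤ 10.281. The largest whole number is 10.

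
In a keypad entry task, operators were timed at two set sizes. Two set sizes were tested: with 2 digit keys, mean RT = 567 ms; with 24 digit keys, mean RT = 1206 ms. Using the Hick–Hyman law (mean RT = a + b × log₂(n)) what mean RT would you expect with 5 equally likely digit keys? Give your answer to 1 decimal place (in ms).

Fit slope and intercept:
  b = (1206 − 567) / (log₂ 24 − log₂ 2) = 639 / (4.5850 − 1) = 178.245 ms/bit
  a = 567 − 178.245 × 1 = 388.755 ms
Then RT(5) = 388.755 + 178.245 × log₂ 5 = 388.755 + 178.245 × 2.3219 ≈ 802.626 ms.

802.6 ms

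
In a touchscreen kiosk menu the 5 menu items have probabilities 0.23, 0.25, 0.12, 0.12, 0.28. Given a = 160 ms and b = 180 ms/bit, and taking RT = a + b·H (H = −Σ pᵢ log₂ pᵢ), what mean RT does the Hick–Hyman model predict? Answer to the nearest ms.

Entropy contributions −pᵢ log₂ pᵢ: 0.4877, 0.5000, 0.3671, 0.3671, 0.5142; sum H = 2.2360 bits.
RT = a + bH = 160 + 180·2.2360 = 562.48 ms.

562 ms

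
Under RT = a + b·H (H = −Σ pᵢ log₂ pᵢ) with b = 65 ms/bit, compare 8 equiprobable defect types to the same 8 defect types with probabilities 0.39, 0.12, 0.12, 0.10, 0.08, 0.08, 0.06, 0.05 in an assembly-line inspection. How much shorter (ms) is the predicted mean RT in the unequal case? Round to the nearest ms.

23 ms

The RT saving is b·ΔH. Equiprobable H₀ = log₂(8) = 3.0000 bits; with the given probabilities H = 2.6388 bits.
b·(H₀ − H) = 65 × (3.0000 − 2.6388) = 23.48 ms.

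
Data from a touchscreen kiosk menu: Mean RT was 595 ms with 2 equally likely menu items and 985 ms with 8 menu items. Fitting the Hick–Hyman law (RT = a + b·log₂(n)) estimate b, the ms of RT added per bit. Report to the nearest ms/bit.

195 ms/bit

Slope: b = (985 − 595) / (log₂ 8 − log₂ 2) = 390/2.0000 = 195 ms/bit.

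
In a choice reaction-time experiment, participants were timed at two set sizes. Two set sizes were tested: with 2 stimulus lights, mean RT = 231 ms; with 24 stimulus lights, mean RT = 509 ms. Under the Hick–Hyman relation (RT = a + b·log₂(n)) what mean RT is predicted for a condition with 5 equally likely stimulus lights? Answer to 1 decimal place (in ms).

333.5 ms

Solve the two-equation system in a and b:
  b = (509 − 231) / (log₂ 24 − log₂ 2) = 278 / (4.5850 − 1) = 77.546 ms/bit
  a = 231 − 77.546 × 1 = 153.454 ms
Then RT(5) = 153.454 + 77.546 × log₂ 5 = 153.454 + 77.546 × 2.3219 ≈ 333.510 ms.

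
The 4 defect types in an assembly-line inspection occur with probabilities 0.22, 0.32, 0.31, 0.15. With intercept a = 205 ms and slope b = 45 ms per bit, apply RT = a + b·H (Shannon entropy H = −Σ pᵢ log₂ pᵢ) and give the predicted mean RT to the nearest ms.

Entropy contributions −pᵢ log₂ pᵢ: 0.4806, 0.5260, 0.5238, 0.4105; sum H = 1.9409 bits.
RT = a + bH = 205 + 45·1.9409 = 292.34 ms.

292 ms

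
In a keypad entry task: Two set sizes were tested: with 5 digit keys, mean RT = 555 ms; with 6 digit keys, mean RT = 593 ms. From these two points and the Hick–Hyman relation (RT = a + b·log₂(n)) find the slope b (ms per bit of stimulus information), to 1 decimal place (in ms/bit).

b = (RT₂ − RT₁)/(log₂ n₂ − log₂ n₁) = (593 − 555)/(2.5850 − 2.3219) = 144.468 ms/bit.

144.5 ms/bit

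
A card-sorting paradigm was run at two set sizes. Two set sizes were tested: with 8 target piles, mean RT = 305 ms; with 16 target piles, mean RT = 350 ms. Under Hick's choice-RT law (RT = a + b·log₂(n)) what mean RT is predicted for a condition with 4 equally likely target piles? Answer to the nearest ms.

260 ms

With log₂ n on the abscissa the relation is linear; from the two conditions:
  b = (350 − 305) / (log₂ 16 − log₂ 8) = 45 / (4 − 3) = 45 ms/bit
  a = 305 − 45 × 3 = 170 ms
Then RT(4) = 170 + 45 × log₂ 4 = 170 + 45 × 2 ≈ 260.000 ms.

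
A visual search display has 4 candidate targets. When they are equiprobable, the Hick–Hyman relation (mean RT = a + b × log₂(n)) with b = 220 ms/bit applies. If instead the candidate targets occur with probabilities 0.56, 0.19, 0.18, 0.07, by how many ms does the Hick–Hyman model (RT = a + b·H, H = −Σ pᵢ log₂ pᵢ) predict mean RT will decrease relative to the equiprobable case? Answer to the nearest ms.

The RT saving is b·ΔH. Equiprobable H₀ = log₂(4) = 2.0000 bits; with the given probabilities H = 1.6375 bits.
b·(H₀ − H) = 220 × (2.0000 − 1.6375) = 79.74 ms.

80 ms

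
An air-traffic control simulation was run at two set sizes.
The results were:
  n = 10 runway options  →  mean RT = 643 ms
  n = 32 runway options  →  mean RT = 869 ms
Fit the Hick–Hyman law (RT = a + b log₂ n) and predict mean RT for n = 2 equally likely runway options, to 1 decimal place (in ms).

RT is linear in log₂ n, so two points fix the line:
  b = (869 − 643) / (log₂ 32 − log₂ 10) = 226 / (5 − 3.3219) = 134.678 ms/bit
  a = 643 − 134.678 × 3.3219 = 195.608 ms
Then RT(2) = 195.608 + 134.678 × log₂ 2 = 195.608 + 134.678 × 1 ≈ 330.286 ms.

330.3 ms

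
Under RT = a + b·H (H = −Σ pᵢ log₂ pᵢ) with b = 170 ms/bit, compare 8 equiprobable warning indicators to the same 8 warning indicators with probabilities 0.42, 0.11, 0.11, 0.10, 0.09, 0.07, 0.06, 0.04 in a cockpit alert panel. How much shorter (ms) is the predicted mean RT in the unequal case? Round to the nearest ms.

Equiprobable entropy H₀ = log₂ 8 = 3.0000 bits.
Skewed entropy H = −Σ pᵢ log₂ pᵢ = 2.5689 bits.
ΔRT = b·(H₀ − H) = 170 × 0.4311 = 73.29 ms.

73 ms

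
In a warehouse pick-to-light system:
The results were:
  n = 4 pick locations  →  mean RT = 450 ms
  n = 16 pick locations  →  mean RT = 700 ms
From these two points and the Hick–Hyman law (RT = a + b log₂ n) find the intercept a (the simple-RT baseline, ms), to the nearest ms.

200 ms

b = (RT₂ − RT₁)/(log₂ n₂ − log₂ n₁) = (700 − 450)/(4 − 2) = 125 ms/bit.
Intercept: a = 450 − 125·log₂(4) = 200.000 ms.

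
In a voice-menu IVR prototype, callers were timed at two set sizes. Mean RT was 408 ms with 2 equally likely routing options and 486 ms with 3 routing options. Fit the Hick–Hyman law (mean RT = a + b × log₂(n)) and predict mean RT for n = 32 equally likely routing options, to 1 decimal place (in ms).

Fit slope and intercept:
  b = (486 − 408) / (log₂ 3 − log₂ 2) = 78 / (1.5850 − 1) = 133.342 ms/bit
  a = 408 − 133.342 × 1 = 274.658 ms
Then RT(32) = 274.658 + 133.342 × log₂ 32 = 274.658 + 133.342 × 5 ≈ 941.368 ms.

941.4 ms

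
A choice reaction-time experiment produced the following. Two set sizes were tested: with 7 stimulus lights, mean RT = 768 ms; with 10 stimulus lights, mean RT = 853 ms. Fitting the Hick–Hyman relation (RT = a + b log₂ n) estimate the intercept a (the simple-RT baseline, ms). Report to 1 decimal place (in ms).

304.3 ms

Slope: b = (853 − 768) / (log₂ 10 − log₂ 7) = 85/0.5146 = 165.185 ms/bit.
Intercept: a = 768 − 165.185·log₂(7) = 304.266 ms.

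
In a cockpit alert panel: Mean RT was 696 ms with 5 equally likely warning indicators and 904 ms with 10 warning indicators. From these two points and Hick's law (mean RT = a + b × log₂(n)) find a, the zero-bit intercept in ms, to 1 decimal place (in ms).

Slope: b = (904 − 696) / (log₂ 10 − log₂ 5) = 208/1.0000 = 208.000 ms/bit.
a = RT₁ − b·log₂ n₁ = 696 − 208.000 × 2.3219 = 213.039 ms.

213.0 ms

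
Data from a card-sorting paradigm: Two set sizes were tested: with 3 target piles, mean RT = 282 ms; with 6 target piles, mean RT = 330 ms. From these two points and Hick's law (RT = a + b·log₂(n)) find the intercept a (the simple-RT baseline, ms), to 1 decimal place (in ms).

b = (RT₂ − RT₁)/(log₂ n₂ − log₂ n₁) = (330 − 282)/(2.5850 − 1.5850) = 48.000 ms/bit.
a = RT₁ − b·log₂ n₁ = 282 − 48.000 × 1.5850 = 205.922 ms.

205.9 ms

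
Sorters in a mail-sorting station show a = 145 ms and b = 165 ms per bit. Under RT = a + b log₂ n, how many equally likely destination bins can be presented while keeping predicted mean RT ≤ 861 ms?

20

Information budget: (861 − 145)/165 = 4.3394 bits, so n ≤ 2^4.3394 = 20.244 → at most 20.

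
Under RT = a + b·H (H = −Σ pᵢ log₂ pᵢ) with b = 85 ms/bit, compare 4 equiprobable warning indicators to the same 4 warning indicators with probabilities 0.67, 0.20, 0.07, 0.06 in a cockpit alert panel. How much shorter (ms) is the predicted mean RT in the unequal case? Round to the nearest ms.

54 ms

The RT saving is b·ΔH. Equiprobable H₀ = log₂(4) = 2.0000 bits; with the given probabilities H = 1.3636 bits.
b·(H₀ − H) = 85 × (2.0000 − 1.3636) = 54.10 ms.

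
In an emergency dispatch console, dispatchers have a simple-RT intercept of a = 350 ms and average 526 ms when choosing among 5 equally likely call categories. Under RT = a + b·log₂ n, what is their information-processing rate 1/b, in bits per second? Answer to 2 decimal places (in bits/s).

13.19 bits/s

b = (526 − 350)/log₂ 5 = 176/2.3219 = 75.799 ms per bit = 0.07580 s/bit; the reciprocal is 13.193 bits/s.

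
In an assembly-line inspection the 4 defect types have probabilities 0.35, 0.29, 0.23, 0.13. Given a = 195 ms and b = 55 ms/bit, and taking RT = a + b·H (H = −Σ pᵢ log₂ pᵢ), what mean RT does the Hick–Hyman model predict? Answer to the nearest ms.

301 ms

H = 0.35·log₂(1/0.35) + 0.29·log₂(1/0.29) + 0.23·log₂(1/0.23) + 0.13·log₂(1/0.13) = 1.9183 bits.
RT = 195 + 55 × 1.9183 = 300.51 ms.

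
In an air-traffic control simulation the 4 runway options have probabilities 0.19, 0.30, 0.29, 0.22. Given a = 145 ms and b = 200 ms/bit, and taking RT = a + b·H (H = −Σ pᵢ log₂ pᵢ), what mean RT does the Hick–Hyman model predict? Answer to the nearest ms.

540 ms

H = 0.19·log₂(1/0.19) + 0.30·log₂(1/0.30) + 0.29·log₂(1/0.29) + 0.22·log₂(1/0.22) = 1.9748 bits.
RT = 145 + 200 × 1.9748 = 539.96 ms.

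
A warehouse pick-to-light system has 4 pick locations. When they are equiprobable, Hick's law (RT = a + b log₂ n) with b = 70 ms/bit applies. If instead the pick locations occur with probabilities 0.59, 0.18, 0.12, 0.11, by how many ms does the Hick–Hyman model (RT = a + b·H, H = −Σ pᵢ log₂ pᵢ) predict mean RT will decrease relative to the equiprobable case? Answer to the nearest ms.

27 ms

Equiprobable entropy H₀ = log₂ 4 = 2.0000 bits.
Skewed entropy H = −Σ pᵢ log₂ pᵢ = 1.6118 bits.
ΔRT = b·(H₀ − H) = 70 × 0.3882 = 27.18 ms.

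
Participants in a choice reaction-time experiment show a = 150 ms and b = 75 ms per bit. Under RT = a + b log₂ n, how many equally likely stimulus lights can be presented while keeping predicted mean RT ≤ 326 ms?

Set 150 + 75·log₂ n ≤ 326 → log₂ n ≤ (326 − 150)/75 = 2.3467.
So n ≤ 2^2.3467 = 5.086; the largest integer n is 5.

5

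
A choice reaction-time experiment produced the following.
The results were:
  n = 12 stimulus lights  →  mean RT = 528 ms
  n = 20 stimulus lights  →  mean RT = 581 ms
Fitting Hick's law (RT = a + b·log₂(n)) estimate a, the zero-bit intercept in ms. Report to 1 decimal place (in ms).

Slope: b = (581 − 528) / (log₂ 20 − log₂ 12) = 53/0.7370 = 71.917 ms/bit.
a = RT₁ − b·log₂ n₁ = 528 − 71.917 × 3.5850 = 270.182 ms.

270.2 ms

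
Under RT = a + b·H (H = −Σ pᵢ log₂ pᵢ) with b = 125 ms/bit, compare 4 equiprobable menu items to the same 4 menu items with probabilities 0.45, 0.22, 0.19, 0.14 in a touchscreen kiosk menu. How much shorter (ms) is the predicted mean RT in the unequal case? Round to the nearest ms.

Equiprobable entropy H₀ = log₂ 4 = 2.0000 bits.
Skewed entropy H = −Σ pᵢ log₂ pᵢ = 1.8513 bits.
ΔRT = b·(H₀ − H) = 125 × 0.1487 = 18.59 ms.

19 ms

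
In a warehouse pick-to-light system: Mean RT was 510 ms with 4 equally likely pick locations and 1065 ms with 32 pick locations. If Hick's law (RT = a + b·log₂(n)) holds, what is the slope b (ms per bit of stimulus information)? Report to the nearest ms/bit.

b = (RT₂ − RT₁)/(log₂ n₂ − log₂ n₁) = (1065 − 510)/(5 − 2) = 185 ms/bit.

185 ms/bit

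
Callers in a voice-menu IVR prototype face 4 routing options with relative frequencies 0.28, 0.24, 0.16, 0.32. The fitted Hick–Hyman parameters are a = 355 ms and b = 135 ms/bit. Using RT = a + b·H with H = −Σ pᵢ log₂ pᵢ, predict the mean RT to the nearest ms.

619 ms

Entropy contributions −pᵢ log₂ pᵢ: 0.5142, 0.4941, 0.4230, 0.5260; sum H = 1.9574 bits.
RT = a + bH = 355 + 135·1.9574 = 619.25 ms.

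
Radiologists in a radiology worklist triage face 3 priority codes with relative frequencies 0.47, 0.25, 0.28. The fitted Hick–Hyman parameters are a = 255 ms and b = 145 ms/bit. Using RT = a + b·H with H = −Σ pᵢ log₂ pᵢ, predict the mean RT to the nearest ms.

476 ms

H = 0.47·log₂(1/0.47) + 0.25·log₂(1/0.25) + 0.28·log₂(1/0.28) = 1.5262 bits.
RT = 255 + 145 × 1.5262 = 476.30 ms.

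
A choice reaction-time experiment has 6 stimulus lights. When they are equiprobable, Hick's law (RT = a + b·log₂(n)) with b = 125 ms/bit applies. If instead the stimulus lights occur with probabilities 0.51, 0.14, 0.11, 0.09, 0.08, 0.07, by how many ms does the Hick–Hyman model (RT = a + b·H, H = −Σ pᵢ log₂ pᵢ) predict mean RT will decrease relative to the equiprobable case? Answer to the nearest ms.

Equiprobable entropy H₀ = log₂ 6 = 2.5850 bits.
Skewed entropy H = −Σ pᵢ log₂ pᵢ = 2.1155 bits.
ΔRT = b·(H₀ − H) = 125 × 0.4694 = 58.68 ms.

59 ms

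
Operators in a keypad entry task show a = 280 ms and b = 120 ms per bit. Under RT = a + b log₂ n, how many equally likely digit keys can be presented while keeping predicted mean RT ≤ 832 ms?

24

Information budget: (832 − 280)/120 = 4.6000 bits, so n ≤ 2^4.6000 = 24.251 → at most 24.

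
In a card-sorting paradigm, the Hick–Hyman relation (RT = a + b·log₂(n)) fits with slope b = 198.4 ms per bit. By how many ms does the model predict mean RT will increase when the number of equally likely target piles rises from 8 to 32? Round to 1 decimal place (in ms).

ΔRT = (a + b log₂ n₂) − (a + b log₂ n₁) = b·(log₂ n₂ − log₂ n₁).
log₂(32) − log₂(8) = log₂(32/8) = log₂(4) = 2.
ΔRT = 198.4 × 2.0000 = 396.800 ms.

396.8 ms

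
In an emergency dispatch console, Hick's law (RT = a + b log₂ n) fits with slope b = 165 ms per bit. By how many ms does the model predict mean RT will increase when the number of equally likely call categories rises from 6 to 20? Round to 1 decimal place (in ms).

The intercept a cancels: ΔRT = b·(log₂ n₂ − log₂ n₁) = b·log₂(n₂/n₁).
log₂(20) − log₂(6) = 4.3219 − 2.5850 = 1.7370.
ΔRT = 165 × 1.7370 = 286.599 ms.

286.6 ms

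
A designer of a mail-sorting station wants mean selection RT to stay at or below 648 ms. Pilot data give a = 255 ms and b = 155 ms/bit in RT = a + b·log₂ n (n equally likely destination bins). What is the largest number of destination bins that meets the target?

5

Information budget: (648 − 255)/155 = 2.5355 bits, so n ≤ 2^2.5355 = 5.798 → at most 5.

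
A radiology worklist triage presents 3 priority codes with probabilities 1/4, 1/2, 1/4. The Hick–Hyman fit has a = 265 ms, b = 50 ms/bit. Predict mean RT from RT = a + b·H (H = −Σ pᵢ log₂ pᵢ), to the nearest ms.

Each term −pᵢ log₂ pᵢ: 0.25·2 + 0.5·1 + 0.25·2; summed, H = 1.500 bits.
Mean RT = a + bH = 265 + 50·1.500 = 340.00 ms.

340 ms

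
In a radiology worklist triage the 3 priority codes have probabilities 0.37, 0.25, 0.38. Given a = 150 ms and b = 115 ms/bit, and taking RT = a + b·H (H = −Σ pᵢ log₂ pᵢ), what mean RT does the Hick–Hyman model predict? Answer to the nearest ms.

330 ms

H = 0.37·log₂(1/0.37) + 0.25·log₂(1/0.25) + 0.38·log₂(1/0.38) = 1.5612 bits.
RT = 150 + 115 × 1.5612 = 329.54 ms.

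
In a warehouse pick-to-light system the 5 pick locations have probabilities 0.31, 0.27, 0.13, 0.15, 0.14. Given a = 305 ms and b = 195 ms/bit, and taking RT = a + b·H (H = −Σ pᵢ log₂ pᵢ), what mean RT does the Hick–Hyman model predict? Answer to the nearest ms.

Entropy contributions −pᵢ log₂ pᵢ: 0.5238, 0.5100, 0.3826, 0.4105, 0.3971; sum H = 2.2241 bits.
RT = a + bH = 305 + 195·2.2241 = 738.70 ms.

739 ms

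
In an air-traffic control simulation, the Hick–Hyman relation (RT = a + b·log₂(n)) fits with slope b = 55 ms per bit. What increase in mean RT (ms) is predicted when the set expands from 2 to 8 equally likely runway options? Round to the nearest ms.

110 ms

The intercept a cancels: ΔRT = b·(log₂ n₂ − log₂ n₁) = b·log₂(n₂/n₁).
log₂(8) − log₂(2) = log₂(8/2) = log₂(4) = 2.
ΔRT = 55 × 2.0000 = 110.000 ms.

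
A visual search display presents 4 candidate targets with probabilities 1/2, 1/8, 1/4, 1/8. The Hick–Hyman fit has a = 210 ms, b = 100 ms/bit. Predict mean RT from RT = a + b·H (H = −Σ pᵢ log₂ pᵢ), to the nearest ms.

385 ms

H = −Σ pᵢ log₂ pᵢ = 0.5·1 + 0.125·3 + 0.25·2 + 0.125·3 = 1.750 bits.
RT = 210 + 100 × 1.750 = 385.00 ms.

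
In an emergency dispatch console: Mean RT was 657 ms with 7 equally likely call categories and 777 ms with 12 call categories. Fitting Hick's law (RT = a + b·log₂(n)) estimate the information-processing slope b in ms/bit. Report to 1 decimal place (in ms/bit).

154.3 ms/bit

Slope: b = (777 − 657) / (log₂ 12 − log₂ 7) = 120/0.7776 = 154.319 ms/bit.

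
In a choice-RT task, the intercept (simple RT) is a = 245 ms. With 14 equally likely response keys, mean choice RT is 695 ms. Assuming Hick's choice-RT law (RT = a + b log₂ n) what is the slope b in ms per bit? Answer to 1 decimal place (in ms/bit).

118.2 ms/bit

log₂(14) = 3.8074 bits.
b = (RT − a)/log₂ n = (695 − 245) / 3.8074 = 118.192 ms/bit.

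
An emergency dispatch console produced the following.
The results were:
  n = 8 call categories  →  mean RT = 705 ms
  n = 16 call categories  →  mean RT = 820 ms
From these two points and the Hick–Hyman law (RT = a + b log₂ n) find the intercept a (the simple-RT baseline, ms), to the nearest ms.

360 ms

Slope: b = (820 − 705) / (log₂ 16 − log₂ 8) = 115/1.0000 = 115 ms/bit.
Intercept: a = 705 − 115·log₂(8) = 360.000 ms.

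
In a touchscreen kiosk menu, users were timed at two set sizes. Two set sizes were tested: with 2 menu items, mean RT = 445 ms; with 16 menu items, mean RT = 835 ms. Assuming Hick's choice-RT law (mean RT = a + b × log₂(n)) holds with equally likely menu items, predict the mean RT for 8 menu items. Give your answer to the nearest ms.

705 ms

Solve the two-equation system in a and b:
  b = (835 − 445) / (log₂ 16 − log₂ 2) = 390 / (4 − 1) = 130 ms/bit
  a = 445 − 130 × 1 = 315 ms
Then RT(8) = 315 + 130 × log₂ 8 = 315 + 130 × 3 ≈ 705.000 ms.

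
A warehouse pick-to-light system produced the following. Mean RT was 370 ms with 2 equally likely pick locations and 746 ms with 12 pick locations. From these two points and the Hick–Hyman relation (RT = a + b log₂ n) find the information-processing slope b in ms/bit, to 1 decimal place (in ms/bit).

The slope on a log₂ axis is (746 − 370) / (3.5850 − 1) = 145.457 ms/bit.

145.5 ms/bit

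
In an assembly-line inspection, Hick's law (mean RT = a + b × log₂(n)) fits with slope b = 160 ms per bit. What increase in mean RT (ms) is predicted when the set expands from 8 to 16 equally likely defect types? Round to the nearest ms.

160 ms

ΔRT = (a + b log₂ n₂) − (a + b log₂ n₁) = b·(log₂ n₂ − log₂ n₁).
log₂(16) − log₂(8) = log₂(16/8) = log₂(2) = 1.
ΔRT = 160 × 1.0000 = 160.000 ms.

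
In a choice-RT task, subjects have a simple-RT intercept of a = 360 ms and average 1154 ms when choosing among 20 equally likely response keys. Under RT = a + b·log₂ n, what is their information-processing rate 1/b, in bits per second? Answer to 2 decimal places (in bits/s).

5.44 bits/s

b = (1154 − 360)/log₂ 20 = 794/4.3219 = 183.714 ms per bit = 0.18371 s/bit; the reciprocal is 5.443 bits/s.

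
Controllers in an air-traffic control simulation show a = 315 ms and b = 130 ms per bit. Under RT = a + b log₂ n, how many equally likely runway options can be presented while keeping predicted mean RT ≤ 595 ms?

4

Information budget: (595 − 315)/130 = 2.1538 bits, so n ≤ 2^2.1538 = 4.450 → at most 4.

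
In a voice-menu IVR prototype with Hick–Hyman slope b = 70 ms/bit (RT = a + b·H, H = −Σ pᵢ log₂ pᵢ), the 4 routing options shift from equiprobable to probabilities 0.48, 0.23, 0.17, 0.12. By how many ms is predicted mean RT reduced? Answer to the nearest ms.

14 ms

The RT saving is b·ΔH. Equiprobable H₀ = log₂(4) = 2.0000 bits; with the given probabilities H = 1.7976 bits.
b·(H₀ − H) = 70 × (2.0000 − 1.7976) = 14.17 ms.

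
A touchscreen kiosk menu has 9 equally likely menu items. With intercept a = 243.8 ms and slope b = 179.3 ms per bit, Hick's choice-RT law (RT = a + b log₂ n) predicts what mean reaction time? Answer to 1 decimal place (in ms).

log₂(9) = 3.1699 bits, so RT = 243.8 + 179.3 × 3.1699 ≈ 812.168 ms.

812.2 ms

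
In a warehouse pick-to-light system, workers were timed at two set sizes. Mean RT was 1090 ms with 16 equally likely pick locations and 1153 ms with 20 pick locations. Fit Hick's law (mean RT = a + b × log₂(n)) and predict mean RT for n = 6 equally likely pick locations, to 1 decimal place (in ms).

With log₂ n on the abscissa the relation is linear; from the two conditions:
  b = (1153 − 1090) / (log₂ 20 − log₂ 16) = 63 / (4.3219 − 4) = 195.696 ms/bit
  a = 1090 − 195.696 × 4 = 307.217 ms
Then RT(6) = 307.217 + 195.696 × log₂ 6 = 307.217 + 195.696 × 2.5850 ≈ 813.083 ms.

813.1 ms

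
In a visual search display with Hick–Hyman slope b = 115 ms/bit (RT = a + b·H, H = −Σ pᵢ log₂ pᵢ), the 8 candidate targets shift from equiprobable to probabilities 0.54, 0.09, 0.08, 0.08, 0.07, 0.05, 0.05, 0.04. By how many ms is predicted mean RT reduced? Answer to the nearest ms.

85 ms

Equiprobable entropy H₀ = log₂ 8 = 3.0000 bits.
Skewed entropy H = −Σ pᵢ log₂ pᵢ = 2.2622 bits.
ΔRT = b·(H₀ − H) = 115 × 0.7378 = 84.85 ms.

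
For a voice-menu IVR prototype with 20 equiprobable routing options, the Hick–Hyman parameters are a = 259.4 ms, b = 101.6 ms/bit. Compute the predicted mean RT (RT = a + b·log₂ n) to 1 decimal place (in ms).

698.5 ms

log₂(20) = 4.3219 bits, so RT = 259.4 + 101.6 × 4.3219 ≈ 698.508 ms.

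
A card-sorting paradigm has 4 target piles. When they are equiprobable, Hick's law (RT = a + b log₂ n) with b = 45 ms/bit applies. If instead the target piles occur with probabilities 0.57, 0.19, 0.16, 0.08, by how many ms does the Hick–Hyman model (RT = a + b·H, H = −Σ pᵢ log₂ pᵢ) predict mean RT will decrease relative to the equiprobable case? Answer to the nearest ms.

17 ms

Equiprobable entropy H₀ = log₂ 4 = 2.0000 bits.
Skewed entropy H = −Σ pᵢ log₂ pᵢ = 1.6320 bits.
ΔRT = b·(H₀ − H) = 45 × 0.3680 = 16.56 ms.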